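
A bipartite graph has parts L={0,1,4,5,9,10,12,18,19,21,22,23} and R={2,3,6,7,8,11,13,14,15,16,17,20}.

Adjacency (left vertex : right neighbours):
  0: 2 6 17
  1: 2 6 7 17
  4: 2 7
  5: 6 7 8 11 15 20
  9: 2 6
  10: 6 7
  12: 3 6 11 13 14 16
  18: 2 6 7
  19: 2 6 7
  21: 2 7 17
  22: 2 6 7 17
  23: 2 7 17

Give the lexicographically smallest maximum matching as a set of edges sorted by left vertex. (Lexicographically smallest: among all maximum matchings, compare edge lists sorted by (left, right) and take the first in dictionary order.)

Lex-smallest maximum matching: {(0,2), (1,6), (4,7), (5,8), (12,3), (21,17)}

|M| = 6 (so the lex-smallest maximum matching has 6 edges)
process left vertices in ascending order; for each, take the smallest-labelled available neighbour that still permits 6 edges overall, or leave it unmatched if none does
lex-smallest matching: {0-2, 1-6, 4-7, 5-8, 12-3, 21-17}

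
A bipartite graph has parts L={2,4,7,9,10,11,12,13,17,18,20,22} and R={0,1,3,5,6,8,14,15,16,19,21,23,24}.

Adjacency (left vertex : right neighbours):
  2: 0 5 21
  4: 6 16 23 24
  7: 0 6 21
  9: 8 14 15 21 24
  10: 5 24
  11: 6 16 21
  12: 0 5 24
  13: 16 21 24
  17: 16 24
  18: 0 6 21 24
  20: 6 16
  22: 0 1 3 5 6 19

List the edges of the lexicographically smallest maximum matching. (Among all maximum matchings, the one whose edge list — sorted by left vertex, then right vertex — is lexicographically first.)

Lex-smallest maximum matching: {(2,0), (4,23), (7,6), (9,8), (10,5), (11,16), (12,24), (13,21), (22,1)}

|M| = 9 (so the lex-smallest maximum matching has 9 edges)
process left vertices in ascending order; for each, take the smallest-labelled available neighbour that still permits 9 edges overall, or leave it unmatched if none does
lex-smallest matching: {2-0, 4-23, 7-6, 9-8, 10-5, 11-16, 12-24, 13-21, 22-1}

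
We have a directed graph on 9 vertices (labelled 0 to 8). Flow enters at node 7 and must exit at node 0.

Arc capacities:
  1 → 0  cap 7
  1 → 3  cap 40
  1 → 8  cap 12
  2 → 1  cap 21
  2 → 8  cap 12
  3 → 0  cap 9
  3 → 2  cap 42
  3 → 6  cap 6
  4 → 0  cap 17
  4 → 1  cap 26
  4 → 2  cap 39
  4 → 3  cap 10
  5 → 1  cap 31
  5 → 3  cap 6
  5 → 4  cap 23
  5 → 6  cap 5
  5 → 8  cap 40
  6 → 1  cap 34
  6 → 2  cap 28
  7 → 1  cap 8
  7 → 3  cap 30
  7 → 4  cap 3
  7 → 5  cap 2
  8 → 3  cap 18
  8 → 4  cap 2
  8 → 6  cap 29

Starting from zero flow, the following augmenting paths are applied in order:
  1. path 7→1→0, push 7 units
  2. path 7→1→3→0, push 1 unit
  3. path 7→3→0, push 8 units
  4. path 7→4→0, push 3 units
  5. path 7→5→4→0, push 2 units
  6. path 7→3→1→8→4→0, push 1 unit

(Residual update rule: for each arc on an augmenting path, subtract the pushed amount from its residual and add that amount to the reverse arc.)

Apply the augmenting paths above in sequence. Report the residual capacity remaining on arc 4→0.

Residual capacity of (4,0): 11

after path 1 (7→1→0, push 7): res(4,0)=17
after path 2 (7→1→3→0, push 1): res(4,0)=17
after path 3 (7→3→0, push 8): res(4,0)=17
after path 4 (7→4→0, push 3): res(4,0)=14
after path 5 (7→5→4→0, push 2): res(4,0)=12
after path 6 (7→3→1→8→4→0, push 1): res(4,0)=11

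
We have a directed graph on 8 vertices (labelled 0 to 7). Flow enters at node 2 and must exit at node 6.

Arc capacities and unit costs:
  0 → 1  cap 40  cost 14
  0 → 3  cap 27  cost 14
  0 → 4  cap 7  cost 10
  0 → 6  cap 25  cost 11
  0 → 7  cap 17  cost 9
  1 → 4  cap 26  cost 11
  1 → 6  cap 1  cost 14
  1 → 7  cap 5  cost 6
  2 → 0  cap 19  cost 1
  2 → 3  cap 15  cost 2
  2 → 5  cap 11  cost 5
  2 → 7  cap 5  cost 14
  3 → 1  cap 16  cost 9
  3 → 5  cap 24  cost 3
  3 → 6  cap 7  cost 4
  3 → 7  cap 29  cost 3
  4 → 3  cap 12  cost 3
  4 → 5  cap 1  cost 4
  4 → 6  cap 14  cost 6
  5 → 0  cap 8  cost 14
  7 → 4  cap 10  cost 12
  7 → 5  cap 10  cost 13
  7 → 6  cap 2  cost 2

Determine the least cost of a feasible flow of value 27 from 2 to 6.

shortest-cost path #1: 2→3→6 push 7 @ unit cost 6 (adds 42)
shortest-cost path #2: 2→3→7→6 push 2 @ unit cost 7 (adds 14)
shortest-cost path #3: 2→0→6 push 18 @ unit cost 12 (adds 216)
total cost = 272

Minimum cost for 27 units: 272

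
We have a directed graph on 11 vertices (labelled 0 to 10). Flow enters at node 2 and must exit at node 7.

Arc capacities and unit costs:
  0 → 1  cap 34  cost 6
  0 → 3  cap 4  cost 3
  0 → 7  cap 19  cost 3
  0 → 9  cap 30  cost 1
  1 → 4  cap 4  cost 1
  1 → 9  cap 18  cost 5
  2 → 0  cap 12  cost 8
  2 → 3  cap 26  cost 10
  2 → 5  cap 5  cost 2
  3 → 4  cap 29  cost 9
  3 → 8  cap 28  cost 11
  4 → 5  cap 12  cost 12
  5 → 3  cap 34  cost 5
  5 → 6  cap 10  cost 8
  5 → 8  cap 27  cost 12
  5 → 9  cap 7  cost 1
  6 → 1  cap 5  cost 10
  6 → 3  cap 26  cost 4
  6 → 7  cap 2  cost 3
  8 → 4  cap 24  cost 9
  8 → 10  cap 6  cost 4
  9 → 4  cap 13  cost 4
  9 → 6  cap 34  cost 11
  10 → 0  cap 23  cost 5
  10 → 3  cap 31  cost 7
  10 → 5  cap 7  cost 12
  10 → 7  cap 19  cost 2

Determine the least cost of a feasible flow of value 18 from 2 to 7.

shortest-cost path #1: 2→0→7 push 12 @ unit cost 11 (adds 132)
shortest-cost path #2: 2→5→6→7 push 2 @ unit cost 13 (adds 26)
shortest-cost path #3: 2→5→8→10→7 push 3 @ unit cost 20 (adds 60)
shortest-cost path #4: 2→3→8→10→7 push 1 @ unit cost 27 (adds 27)
total cost = 245

Minimum cost for 18 units: 245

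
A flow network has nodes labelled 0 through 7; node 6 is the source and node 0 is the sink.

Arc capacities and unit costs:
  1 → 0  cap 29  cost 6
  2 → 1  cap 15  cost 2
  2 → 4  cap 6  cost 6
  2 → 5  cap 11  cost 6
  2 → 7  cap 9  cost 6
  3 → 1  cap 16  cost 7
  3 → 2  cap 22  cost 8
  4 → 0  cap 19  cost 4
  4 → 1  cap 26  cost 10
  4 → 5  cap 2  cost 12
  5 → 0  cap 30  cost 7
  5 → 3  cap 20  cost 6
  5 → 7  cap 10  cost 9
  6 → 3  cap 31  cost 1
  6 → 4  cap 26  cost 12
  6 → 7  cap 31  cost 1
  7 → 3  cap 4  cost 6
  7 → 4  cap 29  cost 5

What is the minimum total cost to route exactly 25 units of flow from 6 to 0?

Minimum cost for 25 units: 274

shortest-cost path #1: 6→7→4→0 push 19 @ unit cost 10 (adds 190)
shortest-cost path #2: 6→3→1→0 push 6 @ unit cost 14 (adds 84)
total cost = 274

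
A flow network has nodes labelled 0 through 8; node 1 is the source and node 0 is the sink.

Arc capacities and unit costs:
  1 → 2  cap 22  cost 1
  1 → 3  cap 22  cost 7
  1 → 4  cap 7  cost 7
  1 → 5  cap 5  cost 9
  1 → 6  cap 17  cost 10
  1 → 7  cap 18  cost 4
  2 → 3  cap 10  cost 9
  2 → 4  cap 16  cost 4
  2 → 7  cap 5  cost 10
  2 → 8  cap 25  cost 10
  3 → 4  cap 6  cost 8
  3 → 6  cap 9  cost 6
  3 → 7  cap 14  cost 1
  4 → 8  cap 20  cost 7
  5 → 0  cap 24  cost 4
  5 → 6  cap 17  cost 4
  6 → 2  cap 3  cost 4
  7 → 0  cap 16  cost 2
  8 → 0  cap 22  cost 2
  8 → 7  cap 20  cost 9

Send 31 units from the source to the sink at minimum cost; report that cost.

Minimum cost for 31 units: 291

shortest-cost path #1: 1→7→0 push 16 @ unit cost 6 (adds 96)
shortest-cost path #2: 1→5→0 push 5 @ unit cost 13 (adds 65)
shortest-cost path #3: 1→2→8→0 push 10 @ unit cost 13 (adds 130)
total cost = 291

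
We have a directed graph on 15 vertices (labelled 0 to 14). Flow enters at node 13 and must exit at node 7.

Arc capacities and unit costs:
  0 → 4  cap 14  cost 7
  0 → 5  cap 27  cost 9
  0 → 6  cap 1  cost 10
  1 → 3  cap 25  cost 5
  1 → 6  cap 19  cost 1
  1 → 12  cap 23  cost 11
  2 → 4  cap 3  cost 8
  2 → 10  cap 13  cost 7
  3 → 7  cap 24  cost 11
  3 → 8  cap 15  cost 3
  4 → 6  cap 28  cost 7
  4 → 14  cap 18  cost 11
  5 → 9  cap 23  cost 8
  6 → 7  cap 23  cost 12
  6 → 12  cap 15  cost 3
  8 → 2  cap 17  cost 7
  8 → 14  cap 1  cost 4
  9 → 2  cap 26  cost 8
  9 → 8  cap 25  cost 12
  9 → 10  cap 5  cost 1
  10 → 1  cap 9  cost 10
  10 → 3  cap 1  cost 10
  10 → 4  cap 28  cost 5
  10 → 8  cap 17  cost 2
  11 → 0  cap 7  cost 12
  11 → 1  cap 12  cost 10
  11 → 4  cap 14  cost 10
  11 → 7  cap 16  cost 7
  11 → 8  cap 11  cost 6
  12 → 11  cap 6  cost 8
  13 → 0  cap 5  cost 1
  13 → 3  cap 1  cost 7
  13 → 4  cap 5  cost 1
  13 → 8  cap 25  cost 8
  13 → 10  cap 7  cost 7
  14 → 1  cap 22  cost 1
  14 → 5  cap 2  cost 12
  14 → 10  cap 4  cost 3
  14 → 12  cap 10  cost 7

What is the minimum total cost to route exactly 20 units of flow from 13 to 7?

shortest-cost path #1: 13→3→7 push 1 @ unit cost 18 (adds 18)
shortest-cost path #2: 13→4→6→7 push 5 @ unit cost 20 (adds 100)
shortest-cost path #3: 13→0→6→7 push 1 @ unit cost 23 (adds 23)
shortest-cost path #4: 13→8→14→1→6→7 push 1 @ unit cost 26 (adds 26)
shortest-cost path #5: 13→0→4→6→7 push 4 @ unit cost 27 (adds 108)
shortest-cost path #6: 13→10→3→7 push 1 @ unit cost 28 (adds 28)
shortest-cost path #7: 13→10→1→6→7 push 6 @ unit cost 30 (adds 180)
shortest-cost path #8: 13→8→2→4→6→7 push 1 @ unit cost 42 (adds 42)
total cost = 525

Minimum cost for 20 units: 525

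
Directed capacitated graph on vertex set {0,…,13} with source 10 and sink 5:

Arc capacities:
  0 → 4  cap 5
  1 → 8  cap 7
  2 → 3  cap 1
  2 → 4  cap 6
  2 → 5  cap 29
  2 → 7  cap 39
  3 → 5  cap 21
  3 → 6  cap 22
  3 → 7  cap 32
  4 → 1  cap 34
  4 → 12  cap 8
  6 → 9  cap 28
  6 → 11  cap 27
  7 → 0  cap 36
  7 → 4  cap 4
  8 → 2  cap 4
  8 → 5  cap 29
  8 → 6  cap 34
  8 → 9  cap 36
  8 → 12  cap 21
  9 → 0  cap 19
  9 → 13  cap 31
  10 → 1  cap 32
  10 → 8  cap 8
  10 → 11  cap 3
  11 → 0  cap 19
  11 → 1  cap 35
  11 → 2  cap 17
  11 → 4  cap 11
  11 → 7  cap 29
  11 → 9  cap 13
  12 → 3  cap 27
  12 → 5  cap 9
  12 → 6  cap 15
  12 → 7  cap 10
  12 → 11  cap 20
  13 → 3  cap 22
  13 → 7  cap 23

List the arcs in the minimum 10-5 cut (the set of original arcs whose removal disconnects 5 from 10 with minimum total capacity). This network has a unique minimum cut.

augment #1: 10→8→5 push 8
augment #2: 10→1→8→5 push 7
augment #3: 10→11→2→5 push 3
max flow = 18; residual-reachable set from 10 gives S-side
cut edges (S→T): {(1,8), (10,8), (10,11)} total cap 18

Min-cut arcs: {(1,8), (10,8), (10,11)} (total capacity 18)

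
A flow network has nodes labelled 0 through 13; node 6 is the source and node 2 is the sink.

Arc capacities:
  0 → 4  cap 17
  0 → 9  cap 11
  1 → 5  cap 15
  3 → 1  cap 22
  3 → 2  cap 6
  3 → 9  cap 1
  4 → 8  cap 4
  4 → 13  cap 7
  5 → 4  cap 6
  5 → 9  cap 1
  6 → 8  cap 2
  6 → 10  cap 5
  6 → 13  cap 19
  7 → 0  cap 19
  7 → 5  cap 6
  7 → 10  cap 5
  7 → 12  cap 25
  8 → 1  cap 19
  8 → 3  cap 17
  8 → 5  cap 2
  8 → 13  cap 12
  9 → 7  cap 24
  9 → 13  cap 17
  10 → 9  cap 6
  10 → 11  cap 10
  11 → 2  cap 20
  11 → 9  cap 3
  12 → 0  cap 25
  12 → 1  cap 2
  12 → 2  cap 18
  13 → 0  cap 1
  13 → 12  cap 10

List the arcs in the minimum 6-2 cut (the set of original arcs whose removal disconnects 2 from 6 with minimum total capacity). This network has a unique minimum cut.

augment #1: 6→8→3→2 push 2
augment #2: 6→10→11→2 push 5
augment #3: 6→13→12→2 push 10
augment #4: 6→13→0→4→8→3→2 push 1
max flow = 18; residual-reachable set from 6 gives S-side
cut edges (S→T): {(6,8), (6,10), (13,0), (13,12)} total cap 18

Min-cut arcs: {(6,8), (6,10), (13,0), (13,12)} (total capacity 18)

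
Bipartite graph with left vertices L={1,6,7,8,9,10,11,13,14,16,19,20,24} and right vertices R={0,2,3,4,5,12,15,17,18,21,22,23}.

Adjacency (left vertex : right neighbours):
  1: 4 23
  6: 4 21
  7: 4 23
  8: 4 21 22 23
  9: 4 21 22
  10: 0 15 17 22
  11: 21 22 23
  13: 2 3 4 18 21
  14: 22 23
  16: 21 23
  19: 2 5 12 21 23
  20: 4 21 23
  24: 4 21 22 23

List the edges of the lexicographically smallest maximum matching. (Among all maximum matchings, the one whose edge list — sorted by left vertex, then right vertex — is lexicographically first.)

Lex-smallest maximum matching: {(1,4), (6,21), (7,23), (8,22), (10,0), (13,2), (19,5)}

|M| = 7 (so the lex-smallest maximum matching has 7 edges)
process left vertices in ascending order; for each, take the smallest-labelled available neighbour that still permits 7 edges overall, or leave it unmatched if none does
lex-smallest matching: {1-4, 6-21, 7-23, 8-22, 10-0, 13-2, 19-5}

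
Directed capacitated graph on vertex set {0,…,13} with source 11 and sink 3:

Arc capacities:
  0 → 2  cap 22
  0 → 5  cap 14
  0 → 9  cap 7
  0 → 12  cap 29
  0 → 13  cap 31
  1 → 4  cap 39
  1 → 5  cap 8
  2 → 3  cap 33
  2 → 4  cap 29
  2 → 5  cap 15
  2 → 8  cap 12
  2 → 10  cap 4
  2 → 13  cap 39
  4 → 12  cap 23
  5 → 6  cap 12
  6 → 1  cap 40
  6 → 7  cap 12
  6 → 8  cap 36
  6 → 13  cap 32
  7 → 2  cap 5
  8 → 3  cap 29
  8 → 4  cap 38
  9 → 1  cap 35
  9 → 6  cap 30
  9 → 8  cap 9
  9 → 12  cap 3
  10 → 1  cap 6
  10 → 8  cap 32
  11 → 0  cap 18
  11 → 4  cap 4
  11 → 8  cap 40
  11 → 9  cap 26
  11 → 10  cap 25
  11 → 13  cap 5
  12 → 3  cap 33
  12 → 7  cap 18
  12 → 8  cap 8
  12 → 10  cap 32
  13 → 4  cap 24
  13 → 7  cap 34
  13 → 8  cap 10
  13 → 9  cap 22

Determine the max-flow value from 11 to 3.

Maximum flow value: 78

augment #1: 11→8→3 bottleneck 29, total now 29
augment #2: 11→0→2→3 bottleneck 18, total now 47
augment #3: 11→4→12→3 bottleneck 4, total now 51
augment #4: 11→9→12→3 bottleneck 3, total now 54
augment #5: 11→8→4→12→3 bottleneck 11, total now 65
augment #6: 11→13→4→12→3 bottleneck 5, total now 70
augment #7: 11→9→1→4→12→3 bottleneck 3, total now 73
augment #8: 11→9→6→7→2→3 bottleneck 5, total now 78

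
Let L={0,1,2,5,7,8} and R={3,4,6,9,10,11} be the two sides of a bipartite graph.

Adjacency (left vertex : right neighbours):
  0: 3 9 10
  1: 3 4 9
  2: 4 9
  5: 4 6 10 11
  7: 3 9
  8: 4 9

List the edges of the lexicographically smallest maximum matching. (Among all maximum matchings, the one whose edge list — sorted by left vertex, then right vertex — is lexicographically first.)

Lex-smallest maximum matching: {(0,10), (1,3), (2,4), (5,6), (7,9)}

|M| = 5 (so the lex-smallest maximum matching has 5 edges)
process left vertices in ascending order; for each, take the smallest-labelled available neighbour that still permits 5 edges overall, or leave it unmatched if none does
lex-smallest matching: {0-10, 1-3, 2-4, 5-6, 7-9}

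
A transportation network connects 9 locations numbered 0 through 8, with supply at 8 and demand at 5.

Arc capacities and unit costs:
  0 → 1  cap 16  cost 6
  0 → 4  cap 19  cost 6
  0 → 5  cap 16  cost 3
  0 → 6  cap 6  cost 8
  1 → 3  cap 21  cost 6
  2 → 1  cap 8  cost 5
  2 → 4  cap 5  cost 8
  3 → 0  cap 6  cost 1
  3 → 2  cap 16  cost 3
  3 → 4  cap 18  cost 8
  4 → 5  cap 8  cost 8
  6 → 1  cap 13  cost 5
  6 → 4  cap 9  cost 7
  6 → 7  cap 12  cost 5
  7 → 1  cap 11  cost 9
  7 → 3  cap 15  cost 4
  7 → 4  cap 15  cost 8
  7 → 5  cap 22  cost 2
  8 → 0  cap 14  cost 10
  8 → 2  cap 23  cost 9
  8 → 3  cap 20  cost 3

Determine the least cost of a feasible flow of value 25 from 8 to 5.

shortest-cost path #1: 8→3→0→5 push 6 @ unit cost 7 (adds 42)
shortest-cost path #2: 8→0→5 push 10 @ unit cost 13 (adds 130)
shortest-cost path #3: 8→3→4→5 push 8 @ unit cost 19 (adds 152)
shortest-cost path #4: 8→0→6→7→5 push 1 @ unit cost 25 (adds 25)
total cost = 349

Minimum cost for 25 units: 349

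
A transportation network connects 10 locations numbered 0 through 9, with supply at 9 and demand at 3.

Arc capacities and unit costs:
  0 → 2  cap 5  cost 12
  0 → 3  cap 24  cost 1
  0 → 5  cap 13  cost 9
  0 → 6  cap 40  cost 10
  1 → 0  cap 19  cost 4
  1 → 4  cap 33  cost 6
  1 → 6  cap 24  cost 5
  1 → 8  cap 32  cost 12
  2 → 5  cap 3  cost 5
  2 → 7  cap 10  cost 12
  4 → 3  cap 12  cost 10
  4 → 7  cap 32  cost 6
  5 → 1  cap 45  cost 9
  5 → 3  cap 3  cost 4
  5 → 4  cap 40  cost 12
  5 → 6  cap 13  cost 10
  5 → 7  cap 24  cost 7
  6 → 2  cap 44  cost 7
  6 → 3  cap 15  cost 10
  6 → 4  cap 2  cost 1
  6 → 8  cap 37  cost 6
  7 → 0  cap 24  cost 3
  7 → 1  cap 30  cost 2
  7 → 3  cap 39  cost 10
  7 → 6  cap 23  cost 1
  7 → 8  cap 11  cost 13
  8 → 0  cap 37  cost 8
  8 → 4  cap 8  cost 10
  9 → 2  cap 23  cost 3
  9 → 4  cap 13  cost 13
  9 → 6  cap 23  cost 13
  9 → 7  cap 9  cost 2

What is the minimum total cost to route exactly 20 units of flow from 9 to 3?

Minimum cost for 20 units: 242

shortest-cost path #1: 9→7→0→3 push 9 @ unit cost 6 (adds 54)
shortest-cost path #2: 9→2→5→3 push 3 @ unit cost 12 (adds 36)
shortest-cost path #3: 9→2→7→0→3 push 8 @ unit cost 19 (adds 152)
total cost = 242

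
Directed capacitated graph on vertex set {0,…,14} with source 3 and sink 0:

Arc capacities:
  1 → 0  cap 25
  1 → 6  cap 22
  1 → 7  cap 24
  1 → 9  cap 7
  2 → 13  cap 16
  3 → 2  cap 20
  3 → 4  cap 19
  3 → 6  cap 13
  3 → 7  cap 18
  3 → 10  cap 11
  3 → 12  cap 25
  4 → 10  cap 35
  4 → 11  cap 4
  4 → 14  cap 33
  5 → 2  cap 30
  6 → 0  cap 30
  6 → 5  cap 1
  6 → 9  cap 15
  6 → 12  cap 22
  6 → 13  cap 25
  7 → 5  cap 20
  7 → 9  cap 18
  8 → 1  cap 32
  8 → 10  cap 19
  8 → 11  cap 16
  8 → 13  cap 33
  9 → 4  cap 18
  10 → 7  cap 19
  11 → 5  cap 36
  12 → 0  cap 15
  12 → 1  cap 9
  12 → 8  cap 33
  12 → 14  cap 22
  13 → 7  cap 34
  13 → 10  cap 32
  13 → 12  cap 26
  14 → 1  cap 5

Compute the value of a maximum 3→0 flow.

Maximum flow value: 59

augment #1: 3→6→0 bottleneck 13, total now 13
augment #2: 3→12→0 bottleneck 15, total now 28
augment #3: 3→12→1→0 bottleneck 9, total now 37
augment #4: 3→4→14→1→0 bottleneck 5, total now 42
augment #5: 3→12→8→1→0 bottleneck 1, total now 43
augment #6: 3→2→13→12→8→1→0 bottleneck 10, total now 53
augment #7: 3→2→13→12→8→1→6→0 bottleneck 6, total now 59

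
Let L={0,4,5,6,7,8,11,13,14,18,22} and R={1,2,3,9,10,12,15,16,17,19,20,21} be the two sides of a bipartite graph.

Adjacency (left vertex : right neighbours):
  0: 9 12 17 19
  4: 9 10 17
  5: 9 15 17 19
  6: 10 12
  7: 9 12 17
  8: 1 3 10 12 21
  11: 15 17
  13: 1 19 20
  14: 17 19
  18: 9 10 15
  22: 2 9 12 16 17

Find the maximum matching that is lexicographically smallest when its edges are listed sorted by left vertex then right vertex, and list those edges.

|M| = 9 (so the lex-smallest maximum matching has 9 edges)
process left vertices in ascending order; for each, take the smallest-labelled available neighbour that still permits 9 edges overall, or leave it unmatched if none does
lex-smallest matching: {0-9, 4-10, 5-15, 6-12, 7-17, 8-1, 13-20, 14-19, 22-2}

Lex-smallest maximum matching: {(0,9), (4,10), (5,15), (6,12), (7,17), (8,1), (13,20), (14,19), (22,2)}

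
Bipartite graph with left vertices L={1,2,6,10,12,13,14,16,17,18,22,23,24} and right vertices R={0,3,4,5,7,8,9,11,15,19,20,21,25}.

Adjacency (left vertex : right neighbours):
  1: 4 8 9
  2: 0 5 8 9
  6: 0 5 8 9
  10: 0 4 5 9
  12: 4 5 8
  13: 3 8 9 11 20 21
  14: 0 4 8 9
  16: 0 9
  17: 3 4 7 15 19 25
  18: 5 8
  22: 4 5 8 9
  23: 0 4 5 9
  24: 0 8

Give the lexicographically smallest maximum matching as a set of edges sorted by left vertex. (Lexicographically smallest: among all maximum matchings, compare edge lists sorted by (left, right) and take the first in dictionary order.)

|M| = 7 (so the lex-smallest maximum matching has 7 edges)
process left vertices in ascending order; for each, take the smallest-labelled available neighbour that still permits 7 edges overall, or leave it unmatched if none does
lex-smallest matching: {1-4, 2-0, 6-5, 10-9, 12-8, 13-3, 17-7}

Lex-smallest maximum matching: {(1,4), (2,0), (6,5), (10,9), (12,8), (13,3), (17,7)}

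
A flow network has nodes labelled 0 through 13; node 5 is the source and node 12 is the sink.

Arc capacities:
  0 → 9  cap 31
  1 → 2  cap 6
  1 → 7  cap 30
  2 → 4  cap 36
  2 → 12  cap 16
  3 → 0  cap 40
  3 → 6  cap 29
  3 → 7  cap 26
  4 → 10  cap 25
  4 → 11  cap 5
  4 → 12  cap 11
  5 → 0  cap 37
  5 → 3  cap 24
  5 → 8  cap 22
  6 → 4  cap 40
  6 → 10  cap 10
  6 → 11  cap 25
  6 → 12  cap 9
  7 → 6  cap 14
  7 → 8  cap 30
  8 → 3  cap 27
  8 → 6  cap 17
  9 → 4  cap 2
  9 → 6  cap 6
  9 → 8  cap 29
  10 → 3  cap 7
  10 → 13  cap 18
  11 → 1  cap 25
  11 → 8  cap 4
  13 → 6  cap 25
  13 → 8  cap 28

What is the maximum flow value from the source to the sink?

augment #1: 5→3→6→12 bottleneck 9, total now 9
augment #2: 5→0→9→4→12 bottleneck 2, total now 11
augment #3: 5→3→6→4→12 bottleneck 9, total now 20
augment #4: 5→3→6→11→1→2→12 bottleneck 6, total now 26

Maximum flow value: 26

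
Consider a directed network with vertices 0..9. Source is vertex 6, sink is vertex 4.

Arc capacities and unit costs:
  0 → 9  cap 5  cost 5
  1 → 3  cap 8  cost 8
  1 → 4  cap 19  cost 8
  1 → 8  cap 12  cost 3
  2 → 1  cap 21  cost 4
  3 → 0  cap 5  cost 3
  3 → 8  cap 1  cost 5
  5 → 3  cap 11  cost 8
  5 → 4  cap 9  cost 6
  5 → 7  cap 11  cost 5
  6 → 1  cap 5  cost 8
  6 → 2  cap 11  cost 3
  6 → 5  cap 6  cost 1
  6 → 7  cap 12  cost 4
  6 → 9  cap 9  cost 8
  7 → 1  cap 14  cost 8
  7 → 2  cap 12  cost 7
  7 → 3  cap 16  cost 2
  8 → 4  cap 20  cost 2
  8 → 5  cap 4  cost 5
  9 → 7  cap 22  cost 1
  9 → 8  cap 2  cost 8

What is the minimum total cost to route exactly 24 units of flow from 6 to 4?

Minimum cost for 24 units: 282

shortest-cost path #1: 6→5→4 push 6 @ unit cost 7 (adds 42)
shortest-cost path #2: 6→2→1→8→4 push 11 @ unit cost 12 (adds 132)
shortest-cost path #3: 6→1→8→4 push 1 @ unit cost 13 (adds 13)
shortest-cost path #4: 6→7→3→8→4 push 1 @ unit cost 13 (adds 13)
shortest-cost path #5: 6→1→4 push 4 @ unit cost 16 (adds 64)
shortest-cost path #6: 6→9→8→4 push 1 @ unit cost 18 (adds 18)
total cost = 282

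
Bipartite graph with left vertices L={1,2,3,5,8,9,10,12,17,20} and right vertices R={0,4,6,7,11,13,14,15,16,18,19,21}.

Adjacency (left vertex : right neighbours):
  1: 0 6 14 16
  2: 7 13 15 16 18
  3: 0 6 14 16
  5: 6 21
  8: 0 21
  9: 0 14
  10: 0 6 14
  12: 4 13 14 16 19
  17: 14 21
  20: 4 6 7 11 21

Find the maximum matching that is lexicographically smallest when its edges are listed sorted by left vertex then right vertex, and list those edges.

|M| = 8 (so the lex-smallest maximum matching has 8 edges)
process left vertices in ascending order; for each, take the smallest-labelled available neighbour that still permits 8 edges overall, or leave it unmatched if none does
lex-smallest matching: {1-0, 2-7, 3-16, 5-6, 8-21, 9-14, 12-4, 20-11}

Lex-smallest maximum matching: {(1,0), (2,7), (3,16), (5,6), (8,21), (9,14), (12,4), (20,11)}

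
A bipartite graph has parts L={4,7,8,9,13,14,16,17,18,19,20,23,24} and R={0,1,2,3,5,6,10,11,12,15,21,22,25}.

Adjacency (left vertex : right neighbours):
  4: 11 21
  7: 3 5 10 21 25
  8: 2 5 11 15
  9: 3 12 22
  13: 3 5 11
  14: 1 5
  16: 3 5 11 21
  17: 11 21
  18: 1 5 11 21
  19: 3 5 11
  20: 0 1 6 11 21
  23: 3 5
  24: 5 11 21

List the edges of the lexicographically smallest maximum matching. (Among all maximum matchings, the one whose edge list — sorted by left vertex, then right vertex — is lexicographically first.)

|M| = 9 (so the lex-smallest maximum matching has 9 edges)
process left vertices in ascending order; for each, take the smallest-labelled available neighbour that still permits 9 edges overall, or leave it unmatched if none does
lex-smallest matching: {4-11, 7-10, 8-2, 9-12, 13-3, 14-1, 16-5, 17-21, 20-0}

Lex-smallest maximum matching: {(4,11), (7,10), (8,2), (9,12), (13,3), (14,1), (16,5), (17,21), (20,0)}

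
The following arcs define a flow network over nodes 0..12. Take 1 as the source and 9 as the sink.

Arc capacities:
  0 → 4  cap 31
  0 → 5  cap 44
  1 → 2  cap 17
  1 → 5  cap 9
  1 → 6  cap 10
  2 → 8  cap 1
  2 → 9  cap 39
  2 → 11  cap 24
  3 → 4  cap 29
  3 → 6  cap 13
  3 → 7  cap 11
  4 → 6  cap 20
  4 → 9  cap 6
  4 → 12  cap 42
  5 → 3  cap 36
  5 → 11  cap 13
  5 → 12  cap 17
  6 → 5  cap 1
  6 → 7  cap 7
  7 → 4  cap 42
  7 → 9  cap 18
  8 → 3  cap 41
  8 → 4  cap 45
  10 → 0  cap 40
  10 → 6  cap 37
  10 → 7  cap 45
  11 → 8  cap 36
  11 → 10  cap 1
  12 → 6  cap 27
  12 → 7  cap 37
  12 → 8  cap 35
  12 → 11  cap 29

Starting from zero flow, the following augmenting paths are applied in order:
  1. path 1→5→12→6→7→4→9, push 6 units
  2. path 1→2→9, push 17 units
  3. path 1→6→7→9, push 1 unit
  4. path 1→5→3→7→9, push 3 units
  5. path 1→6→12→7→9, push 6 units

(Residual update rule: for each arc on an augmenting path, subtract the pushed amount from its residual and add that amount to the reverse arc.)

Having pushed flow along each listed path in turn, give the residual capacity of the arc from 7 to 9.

Residual capacity of (7,9): 8

after path 1 (1→5→12→6→7→4→9, push 6): res(7,9)=18
after path 2 (1→2→9, push 17): res(7,9)=18
after path 3 (1→6→7→9, push 1): res(7,9)=17
after path 4 (1→5→3→7→9, push 3): res(7,9)=14
after path 5 (1→6→12→7→9, push 6): res(7,9)=8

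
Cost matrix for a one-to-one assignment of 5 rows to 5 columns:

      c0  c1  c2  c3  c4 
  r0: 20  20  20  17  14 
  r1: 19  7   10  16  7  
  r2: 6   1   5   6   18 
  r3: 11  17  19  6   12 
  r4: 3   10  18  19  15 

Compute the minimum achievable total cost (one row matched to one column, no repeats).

optimal assignment: row0→col4 (cost 14), row1→col2 (cost 10), row2→col1 (cost 1), row3→col3 (cost 6), row4→col0 (cost 3)
total = 14 + 10 + 1 + 6 + 3 = 34

Minimum assignment cost: 34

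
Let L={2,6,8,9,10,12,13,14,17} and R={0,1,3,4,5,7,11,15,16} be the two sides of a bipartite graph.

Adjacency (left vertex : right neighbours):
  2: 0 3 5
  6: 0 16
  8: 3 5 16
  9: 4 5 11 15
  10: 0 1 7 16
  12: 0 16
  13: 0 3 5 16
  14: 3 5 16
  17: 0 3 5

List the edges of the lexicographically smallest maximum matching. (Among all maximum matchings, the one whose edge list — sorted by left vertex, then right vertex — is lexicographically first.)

|M| = 6 (so the lex-smallest maximum matching has 6 edges)
process left vertices in ascending order; for each, take the smallest-labelled available neighbour that still permits 6 edges overall, or leave it unmatched if none does
lex-smallest matching: {2-0, 6-16, 8-3, 9-4, 10-1, 13-5}

Lex-smallest maximum matching: {(2,0), (6,16), (8,3), (9,4), (10,1), (13,5)}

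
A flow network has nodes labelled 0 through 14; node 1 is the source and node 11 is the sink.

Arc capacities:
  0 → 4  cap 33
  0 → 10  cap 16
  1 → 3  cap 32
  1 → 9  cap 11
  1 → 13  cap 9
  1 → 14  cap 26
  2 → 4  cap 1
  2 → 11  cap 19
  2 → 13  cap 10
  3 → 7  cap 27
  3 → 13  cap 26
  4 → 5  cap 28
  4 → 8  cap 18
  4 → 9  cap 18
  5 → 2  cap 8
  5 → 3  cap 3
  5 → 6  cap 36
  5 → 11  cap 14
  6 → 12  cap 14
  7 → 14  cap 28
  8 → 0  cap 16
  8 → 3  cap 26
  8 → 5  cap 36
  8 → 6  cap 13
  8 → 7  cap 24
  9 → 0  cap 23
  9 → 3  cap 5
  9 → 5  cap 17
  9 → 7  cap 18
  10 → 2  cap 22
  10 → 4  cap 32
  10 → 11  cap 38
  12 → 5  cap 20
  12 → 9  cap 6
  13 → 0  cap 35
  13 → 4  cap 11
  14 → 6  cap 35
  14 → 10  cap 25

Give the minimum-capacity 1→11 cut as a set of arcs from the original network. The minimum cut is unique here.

Min-cut arcs: {(0,10), (5,2), (5,11), (14,10)} (total capacity 63)

augment #1: 1→9→5→11 push 11
augment #2: 1→14→10→11 push 25
augment #3: 1→13→0→10→11 push 9
augment #4: 1→3→13→0→10→11 push 4
augment #5: 1→3→13→4→5→11 push 3
augment #6: 1→3→13→0→10→2→11 push 3
augment #7: 1→3→13→4→5→2→11 push 8
max flow = 63; residual-reachable set from 1 gives S-side
cut edges (S→T): {(0,10), (5,2), (5,11), (14,10)} total cap 63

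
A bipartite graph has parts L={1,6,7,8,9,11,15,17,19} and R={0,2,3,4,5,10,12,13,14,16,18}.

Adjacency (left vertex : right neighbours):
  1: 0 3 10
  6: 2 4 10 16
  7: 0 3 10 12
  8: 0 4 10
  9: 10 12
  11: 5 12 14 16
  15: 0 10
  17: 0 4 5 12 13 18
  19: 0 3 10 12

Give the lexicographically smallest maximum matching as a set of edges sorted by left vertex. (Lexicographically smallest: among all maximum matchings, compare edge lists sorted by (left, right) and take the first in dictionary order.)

|M| = 8 (so the lex-smallest maximum matching has 8 edges)
process left vertices in ascending order; for each, take the smallest-labelled available neighbour that still permits 8 edges overall, or leave it unmatched if none does
lex-smallest matching: {1-0, 6-2, 7-3, 8-4, 9-10, 11-5, 17-13, 19-12}

Lex-smallest maximum matching: {(1,0), (6,2), (7,3), (8,4), (9,10), (11,5), (17,13), (19,12)}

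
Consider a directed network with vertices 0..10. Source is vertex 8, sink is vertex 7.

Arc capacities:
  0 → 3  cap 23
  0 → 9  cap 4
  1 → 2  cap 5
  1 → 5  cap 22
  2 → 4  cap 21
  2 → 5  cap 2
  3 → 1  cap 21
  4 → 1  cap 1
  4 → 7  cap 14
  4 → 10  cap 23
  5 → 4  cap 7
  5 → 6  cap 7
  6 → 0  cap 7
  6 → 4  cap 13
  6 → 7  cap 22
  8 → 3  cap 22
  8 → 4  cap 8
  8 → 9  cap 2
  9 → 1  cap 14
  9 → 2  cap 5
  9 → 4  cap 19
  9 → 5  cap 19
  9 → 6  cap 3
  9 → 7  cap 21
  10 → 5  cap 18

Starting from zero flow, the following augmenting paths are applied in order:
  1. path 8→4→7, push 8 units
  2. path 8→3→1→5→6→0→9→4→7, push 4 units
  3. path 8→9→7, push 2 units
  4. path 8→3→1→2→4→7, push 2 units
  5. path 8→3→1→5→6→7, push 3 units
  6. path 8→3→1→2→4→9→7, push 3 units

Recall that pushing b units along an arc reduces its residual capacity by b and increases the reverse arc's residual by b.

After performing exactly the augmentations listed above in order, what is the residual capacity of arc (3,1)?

after path 1 (8→4→7, push 8): res(3,1)=21
after path 2 (8→3→1→5→6→0→9→4→7, push 4): res(3,1)=17
after path 3 (8→9→7, push 2): res(3,1)=17
after path 4 (8→3→1→2→4→7, push 2): res(3,1)=15
after path 5 (8→3→1→5→6→7, push 3): res(3,1)=12
after path 6 (8→3→1→2→4→9→7, push 3): res(3,1)=9

Residual capacity of (3,1): 9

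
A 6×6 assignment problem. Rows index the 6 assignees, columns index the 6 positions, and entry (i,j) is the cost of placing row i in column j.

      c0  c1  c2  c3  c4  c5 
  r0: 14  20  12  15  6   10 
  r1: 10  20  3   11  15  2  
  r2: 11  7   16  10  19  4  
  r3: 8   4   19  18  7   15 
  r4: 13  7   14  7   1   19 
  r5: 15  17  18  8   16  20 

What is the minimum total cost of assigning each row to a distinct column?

Minimum assignment cost: 34

optimal assignment: row0→col0 (cost 14), row1→col2 (cost 3), row2→col5 (cost 4), row3→col1 (cost 4), row4→col4 (cost 1), row5→col3 (cost 8)
total = 14 + 3 + 4 + 4 + 1 + 8 = 34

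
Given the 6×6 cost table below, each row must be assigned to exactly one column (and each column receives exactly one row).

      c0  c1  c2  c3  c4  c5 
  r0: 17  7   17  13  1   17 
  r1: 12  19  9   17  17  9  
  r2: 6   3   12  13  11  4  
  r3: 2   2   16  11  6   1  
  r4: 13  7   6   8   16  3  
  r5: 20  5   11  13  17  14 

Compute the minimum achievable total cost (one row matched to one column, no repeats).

Minimum assignment cost: 29

optimal assignment: row0→col4 (cost 1), row1→col2 (cost 9), row2→col5 (cost 4), row3→col0 (cost 2), row4→col3 (cost 8), row5→col1 (cost 5)
total = 1 + 9 + 4 + 2 + 8 + 5 = 29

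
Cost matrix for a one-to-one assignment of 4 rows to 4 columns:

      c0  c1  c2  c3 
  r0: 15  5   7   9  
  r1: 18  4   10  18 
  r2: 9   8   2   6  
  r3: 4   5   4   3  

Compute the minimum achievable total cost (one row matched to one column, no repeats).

optimal assignment: row0→col3 (cost 9), row1→col1 (cost 4), row2→col2 (cost 2), row3→col0 (cost 4)
total = 9 + 4 + 2 + 4 = 19

Minimum assignment cost: 19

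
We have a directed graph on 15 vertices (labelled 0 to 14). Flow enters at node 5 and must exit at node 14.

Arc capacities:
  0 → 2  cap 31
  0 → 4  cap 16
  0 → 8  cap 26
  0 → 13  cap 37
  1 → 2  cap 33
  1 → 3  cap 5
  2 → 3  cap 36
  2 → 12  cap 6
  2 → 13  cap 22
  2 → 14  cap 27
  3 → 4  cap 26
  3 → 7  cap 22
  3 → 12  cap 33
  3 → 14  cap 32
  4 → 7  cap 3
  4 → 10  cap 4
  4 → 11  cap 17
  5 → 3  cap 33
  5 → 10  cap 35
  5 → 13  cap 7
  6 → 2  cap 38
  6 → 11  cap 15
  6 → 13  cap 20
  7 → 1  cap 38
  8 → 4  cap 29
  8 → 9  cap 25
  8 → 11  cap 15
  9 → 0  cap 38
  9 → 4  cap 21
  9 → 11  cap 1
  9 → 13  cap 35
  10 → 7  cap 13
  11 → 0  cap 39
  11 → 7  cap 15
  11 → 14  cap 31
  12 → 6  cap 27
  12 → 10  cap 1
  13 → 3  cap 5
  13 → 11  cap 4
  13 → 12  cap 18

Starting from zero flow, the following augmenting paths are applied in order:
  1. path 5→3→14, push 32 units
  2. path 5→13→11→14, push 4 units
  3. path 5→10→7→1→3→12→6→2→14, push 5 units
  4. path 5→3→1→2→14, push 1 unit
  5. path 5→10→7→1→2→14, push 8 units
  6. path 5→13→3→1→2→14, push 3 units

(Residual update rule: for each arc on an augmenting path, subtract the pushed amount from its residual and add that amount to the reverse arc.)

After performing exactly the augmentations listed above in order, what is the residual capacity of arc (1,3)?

after path 1 (5→3→14, push 32): res(1,3)=5
after path 2 (5→13→11→14, push 4): res(1,3)=5
after path 3 (5→10→7→1→3→12→6→2→14, push 5): res(1,3)=0
after path 4 (5→3→1→2→14, push 1): res(1,3)=1
after path 5 (5→10→7→1→2→14, push 8): res(1,3)=1
after path 6 (5→13→3→1→2→14, push 3): res(1,3)=4

Residual capacity of (1,3): 4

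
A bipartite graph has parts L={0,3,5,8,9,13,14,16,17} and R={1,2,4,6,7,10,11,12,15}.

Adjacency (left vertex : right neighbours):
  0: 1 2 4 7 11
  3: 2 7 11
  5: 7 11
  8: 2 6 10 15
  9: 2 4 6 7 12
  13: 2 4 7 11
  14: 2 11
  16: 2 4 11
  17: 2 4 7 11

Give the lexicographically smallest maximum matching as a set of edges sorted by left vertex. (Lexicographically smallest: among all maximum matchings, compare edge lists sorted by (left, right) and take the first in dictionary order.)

Lex-smallest maximum matching: {(0,1), (3,2), (5,7), (8,6), (9,12), (13,4), (14,11)}

|M| = 7 (so the lex-smallest maximum matching has 7 edges)
process left vertices in ascending order; for each, take the smallest-labelled available neighbour that still permits 7 edges overall, or leave it unmatched if none does
lex-smallest matching: {0-1, 3-2, 5-7, 8-6, 9-12, 13-4, 14-11}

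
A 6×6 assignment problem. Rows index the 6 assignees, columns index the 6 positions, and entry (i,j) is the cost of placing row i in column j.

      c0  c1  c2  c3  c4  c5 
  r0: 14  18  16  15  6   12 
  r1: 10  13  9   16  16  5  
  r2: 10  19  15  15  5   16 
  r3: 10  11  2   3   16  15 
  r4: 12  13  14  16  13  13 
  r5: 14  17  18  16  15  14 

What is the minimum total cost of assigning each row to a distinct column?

Minimum assignment cost: 52

optimal assignment: row0→col4 (cost 6), row1→col5 (cost 5), row2→col0 (cost 10), row3→col2 (cost 2), row4→col1 (cost 13), row5→col3 (cost 16)
total = 6 + 5 + 10 + 2 + 13 + 16 = 52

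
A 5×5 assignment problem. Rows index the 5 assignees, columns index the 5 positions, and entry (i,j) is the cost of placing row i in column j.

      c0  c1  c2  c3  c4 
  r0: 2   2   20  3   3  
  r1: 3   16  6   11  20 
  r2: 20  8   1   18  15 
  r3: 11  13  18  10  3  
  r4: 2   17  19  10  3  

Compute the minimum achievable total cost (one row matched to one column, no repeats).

one of 3 optimal assignments: row0→col1 (cost 2), row1→col0 (cost 3), row2→col2 (cost 1), row3→col3 (cost 10), row4→col4 (cost 3)
total = 2 + 3 + 1 + 10 + 3 = 19

Minimum assignment cost: 19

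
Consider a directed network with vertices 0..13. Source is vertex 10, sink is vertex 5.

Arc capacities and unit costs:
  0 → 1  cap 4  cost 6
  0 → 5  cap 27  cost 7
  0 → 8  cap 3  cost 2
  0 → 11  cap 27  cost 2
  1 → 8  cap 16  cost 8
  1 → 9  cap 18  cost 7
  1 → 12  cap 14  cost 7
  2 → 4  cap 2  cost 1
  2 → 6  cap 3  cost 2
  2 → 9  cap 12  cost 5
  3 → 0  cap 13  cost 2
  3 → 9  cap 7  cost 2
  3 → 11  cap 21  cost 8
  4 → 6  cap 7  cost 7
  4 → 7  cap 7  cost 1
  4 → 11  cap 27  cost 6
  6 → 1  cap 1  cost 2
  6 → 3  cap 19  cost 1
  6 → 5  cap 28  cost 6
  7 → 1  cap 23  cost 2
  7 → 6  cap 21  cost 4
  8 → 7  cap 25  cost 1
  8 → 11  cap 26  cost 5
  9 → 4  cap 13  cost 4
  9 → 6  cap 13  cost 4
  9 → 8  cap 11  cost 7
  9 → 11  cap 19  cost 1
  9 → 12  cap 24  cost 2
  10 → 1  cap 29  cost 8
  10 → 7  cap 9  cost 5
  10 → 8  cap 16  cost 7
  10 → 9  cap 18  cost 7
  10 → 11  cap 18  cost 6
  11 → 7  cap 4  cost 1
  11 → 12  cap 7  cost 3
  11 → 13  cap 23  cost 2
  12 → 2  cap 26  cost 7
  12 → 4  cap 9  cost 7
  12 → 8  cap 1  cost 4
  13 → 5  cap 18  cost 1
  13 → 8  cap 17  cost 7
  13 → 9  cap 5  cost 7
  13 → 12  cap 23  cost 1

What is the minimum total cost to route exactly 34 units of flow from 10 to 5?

Minimum cost for 34 units: 416

shortest-cost path #1: 10→11→13→5 push 18 @ unit cost 9 (adds 162)
shortest-cost path #2: 10→7→6→5 push 9 @ unit cost 15 (adds 135)
shortest-cost path #3: 10→9→6→5 push 7 @ unit cost 17 (adds 119)
total cost = 416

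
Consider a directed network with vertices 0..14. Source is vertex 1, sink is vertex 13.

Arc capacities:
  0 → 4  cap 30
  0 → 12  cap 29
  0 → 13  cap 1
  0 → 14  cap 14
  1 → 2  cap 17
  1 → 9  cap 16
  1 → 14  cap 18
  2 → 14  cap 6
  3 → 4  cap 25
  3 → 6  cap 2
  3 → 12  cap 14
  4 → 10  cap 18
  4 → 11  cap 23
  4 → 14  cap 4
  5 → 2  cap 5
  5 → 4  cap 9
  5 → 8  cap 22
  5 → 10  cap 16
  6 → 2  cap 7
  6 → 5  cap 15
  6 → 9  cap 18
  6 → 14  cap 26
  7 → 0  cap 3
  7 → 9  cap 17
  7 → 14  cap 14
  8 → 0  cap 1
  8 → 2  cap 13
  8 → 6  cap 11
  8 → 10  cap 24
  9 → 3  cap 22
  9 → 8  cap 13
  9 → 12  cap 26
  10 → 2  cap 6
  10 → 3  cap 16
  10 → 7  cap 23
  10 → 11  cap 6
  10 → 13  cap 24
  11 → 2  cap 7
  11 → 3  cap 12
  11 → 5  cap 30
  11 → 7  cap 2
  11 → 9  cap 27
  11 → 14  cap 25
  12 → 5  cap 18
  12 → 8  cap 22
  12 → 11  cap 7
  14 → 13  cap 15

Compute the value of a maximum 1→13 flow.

Maximum flow value: 31

augment #1: 1→14→13 bottleneck 15, total now 15
augment #2: 1→9→8→0→13 bottleneck 1, total now 16
augment #3: 1→9→8→10→13 bottleneck 12, total now 28
augment #4: 1→9→3→4→10→13 bottleneck 3, total now 31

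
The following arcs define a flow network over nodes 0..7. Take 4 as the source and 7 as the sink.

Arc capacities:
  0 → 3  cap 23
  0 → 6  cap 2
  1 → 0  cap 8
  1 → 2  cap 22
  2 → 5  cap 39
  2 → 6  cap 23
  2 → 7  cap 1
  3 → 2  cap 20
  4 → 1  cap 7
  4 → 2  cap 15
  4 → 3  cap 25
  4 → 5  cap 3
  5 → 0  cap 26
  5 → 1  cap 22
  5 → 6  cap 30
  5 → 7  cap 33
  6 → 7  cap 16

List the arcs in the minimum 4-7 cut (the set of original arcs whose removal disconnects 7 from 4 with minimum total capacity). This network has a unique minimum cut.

augment #1: 4→2→7 push 1
augment #2: 4→5→7 push 3
augment #3: 4→2→5→7 push 14
augment #4: 4→1→0→6→7 push 2
augment #5: 4→1→2→5→7 push 5
augment #6: 4→3→2→5→7 push 11
augment #7: 4→3→2→6→7 push 9
max flow = 45; residual-reachable set from 4 gives S-side
cut edges (S→T): {(3,2), (4,1), (4,2), (4,5)} total cap 45

Min-cut arcs: {(3,2), (4,1), (4,2), (4,5)} (total capacity 45)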